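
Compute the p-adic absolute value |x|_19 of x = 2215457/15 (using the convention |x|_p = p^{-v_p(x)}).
|2215457/15|_19 = 1/130321

Step 1 — compute v_19(x) by factoring powers of 19 out of the numerator and denominator: v_19(2215457/15) = 4. Step 2 — apply |x|_p = p^{-v_p(x)} = 19^{-4} = 1/130321.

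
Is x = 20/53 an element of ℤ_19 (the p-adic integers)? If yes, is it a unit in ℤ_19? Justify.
x ∈ ℤ_19^× (unit); v_19(x) = 0

ℤ_19 = {x ∈ ℚ_19 : v_19(x) ≥ 0} and ℤ_19^× = {x ∈ ℤ_19 : v_19(x) = 0}. Here v_19(20/53) = v_19(num) − v_19(den) = 0; compare against these criteria.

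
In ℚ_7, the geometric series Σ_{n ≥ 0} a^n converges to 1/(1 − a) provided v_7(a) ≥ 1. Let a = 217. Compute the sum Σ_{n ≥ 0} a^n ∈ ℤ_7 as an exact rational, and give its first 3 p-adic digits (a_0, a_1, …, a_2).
Σ a^n = 1/(1 − a) = -1/216;  first 3 digits = (1, 3, 6)

v_7(a) = 1 ≥ 1, so the series converges in ℤ_7 to 1/(1 − a) = 1/(1 − 217) = -1/216. Expand this rational in ℤ_7: compute digits iteratively via d_i = x_i mod 7, x_{i+1} = (x_i − d_i)/7. The first 3 digits are (1, 3, 6).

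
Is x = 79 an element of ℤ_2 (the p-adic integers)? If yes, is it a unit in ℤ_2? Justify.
x ∈ ℤ_2^× (unit); v_2(x) = 0

ℤ_2 = {x ∈ ℚ_2 : v_2(x) ≥ 0} and ℤ_2^× = {x ∈ ℤ_2 : v_2(x) = 0}. Here v_2(79) = v_2(num) − v_2(den) = 0; compare against these criteria.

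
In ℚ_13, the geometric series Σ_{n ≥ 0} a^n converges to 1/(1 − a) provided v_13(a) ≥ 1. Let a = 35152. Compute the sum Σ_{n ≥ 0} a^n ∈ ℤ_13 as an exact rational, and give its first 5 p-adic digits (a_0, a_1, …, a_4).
Σ a^n = 1/(1 − a) = -1/35151;  first 5 digits = (1, 0, 0, 3, 1)

v_13(a) = 3 ≥ 1, so the series converges in ℤ_13 to 1/(1 − a) = 1/(1 − 35152) = -1/35151. Expand this rational in ℤ_13: compute digits iteratively via d_i = x_i mod 13, x_{i+1} = (x_i − d_i)/13. The first 5 digits are (1, 0, 0, 3, 1).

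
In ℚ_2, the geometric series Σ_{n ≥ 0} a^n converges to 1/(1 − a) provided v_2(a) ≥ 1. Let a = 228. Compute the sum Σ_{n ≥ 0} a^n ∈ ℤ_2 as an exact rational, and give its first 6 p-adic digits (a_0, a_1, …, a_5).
Σ a^n = 1/(1 − a) = -1/227;  first 6 digits = (1, 0, 1, 0, 1, 1)

v_2(a) = 2 ≥ 1, so the series converges in ℤ_2 to 1/(1 − a) = 1/(1 − 228) = -1/227. Expand this rational in ℤ_2: compute digits iteratively via d_i = x_i mod 2, x_{i+1} = (x_i − d_i)/2. The first 6 digits are (1, 0, 1, 0, 1, 1).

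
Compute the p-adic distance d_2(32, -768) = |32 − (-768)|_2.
d_2(32, -768) = 1/32

Step 1 — x − y = 32 − (-768) = 800. Step 2 — v_2(800) = 5 (factor: 800 = (2^5 · 25); the sign does not affect v_p). Step 3 — |x − y|_2 = 2^{-5} = 1/32.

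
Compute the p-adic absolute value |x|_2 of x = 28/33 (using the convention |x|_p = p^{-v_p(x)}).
|28/33|_2 = 1/4

Step 1 — compute v_2(x) by factoring powers of 2 out of the numerator and denominator: v_2(28/33) = 2. Step 2 — apply |x|_p = p^{-v_p(x)} = 2^{-2} = 1/4.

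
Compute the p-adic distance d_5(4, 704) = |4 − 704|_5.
d_5(4, 704) = 1/25

Step 1 — x − y = 4 − 704 = -700. Step 2 — v_5(-700) = 2 (factor: -700 = −(5^2 · 28); the sign does not affect v_p). Step 3 — |x − y|_5 = 5^{-2} = 1/25.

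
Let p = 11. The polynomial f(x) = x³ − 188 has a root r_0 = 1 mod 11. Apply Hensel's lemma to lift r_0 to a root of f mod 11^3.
r_2 = 23 (mod 1331)

Hensel: r_{i+1} = r_i − f(r_i)/f′(r_i) mod 11^{i+2}, where f′(x) = 3x². Iterate:
  r_0 = 1 (mod 11)
  r_1 = 23 (mod 121)
  r_2 = 23 (mod 1331)
Final: r = 23 with f(r) ≡ 0 mod 11^3.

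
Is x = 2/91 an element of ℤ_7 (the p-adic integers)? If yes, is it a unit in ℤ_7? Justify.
x ∉ ℤ_7 (v_7(x) = -1 < 0)

ℤ_7 = {x ∈ ℚ_7 : v_7(x) ≥ 0} and ℤ_7^× = {x ∈ ℤ_7 : v_7(x) = 0}. Here v_7(2/91) = v_7(num) − v_7(den) = -1; compare against these criteria.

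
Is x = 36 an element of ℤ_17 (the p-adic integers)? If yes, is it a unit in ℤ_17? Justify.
x ∈ ℤ_17^× (unit); v_17(x) = 0

ℤ_17 = {x ∈ ℚ_17 : v_17(x) ≥ 0} and ℤ_17^× = {x ∈ ℤ_17 : v_17(x) = 0}. Here v_17(36) = v_17(num) − v_17(den) = 0; compare against these criteria.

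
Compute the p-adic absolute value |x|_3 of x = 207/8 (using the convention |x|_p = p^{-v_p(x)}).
|207/8|_3 = 1/9

Step 1 — compute v_3(x) by factoring powers of 3 out of the numerator and denominator: v_3(207/8) = 2. Step 2 — apply |x|_p = p^{-v_p(x)} = 3^{-2} = 1/9.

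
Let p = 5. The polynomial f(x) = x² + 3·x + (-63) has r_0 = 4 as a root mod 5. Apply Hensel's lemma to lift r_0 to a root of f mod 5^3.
r_2 = 89 (mod 125)

Hensel: r_{i+1} = r_i − f(r_i)·(f′(r_i))^{-1} mod 5^{i+2}, f′(x) = 2x + 3. Iterate:
  r_0 = 4 (mod 5)
  r_1 = 14 (mod 25)
  r_2 = 89 (mod 125)
Final: r = 89 satisfies f(r) ≡ 0 mod 5^3.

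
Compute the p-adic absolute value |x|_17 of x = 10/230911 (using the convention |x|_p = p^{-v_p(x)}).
|10/230911|_17 = 4913

Step 1 — compute v_17(x) by factoring powers of 17 out of the numerator and denominator: v_17(10/230911) = -3. Step 2 — apply |x|_p = p^{-v_p(x)} = 17^{3} = 4913.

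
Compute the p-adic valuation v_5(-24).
v_5(-24) = 0

v_5(n) is the largest exponent k such that 5^k divides n. Factor out: -24 = -5^0 · 24. (Sign doesn't affect v_p.) So v_5(-24) = 0.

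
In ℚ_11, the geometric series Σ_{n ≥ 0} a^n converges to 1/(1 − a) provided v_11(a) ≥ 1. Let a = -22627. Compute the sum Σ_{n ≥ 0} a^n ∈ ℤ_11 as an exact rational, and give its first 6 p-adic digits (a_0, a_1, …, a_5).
Σ a^n = 1/(1 − a) = 1/22628;  first 6 digits = (1, 0, 0, 5, 9, 10)

v_11(a) = 3 ≥ 1, so the series converges in ℤ_11 to 1/(1 − a) = 1/(1 − (-22627)) = 1/22628. Expand this rational in ℤ_11: compute digits iteratively via d_i = x_i mod 11, x_{i+1} = (x_i − d_i)/11. The first 6 digits are (1, 0, 0, 5, 9, 10).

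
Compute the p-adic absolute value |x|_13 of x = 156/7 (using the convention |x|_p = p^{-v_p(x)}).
|156/7|_13 = 1/13

Step 1 — compute v_13(x) by factoring powers of 13 out of the numerator and denominator: v_13(156/7) = 1. Step 2 — apply |x|_p = p^{-v_p(x)} = 13^{-1} = 1/13.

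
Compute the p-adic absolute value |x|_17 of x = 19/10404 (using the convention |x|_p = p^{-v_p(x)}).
|19/10404|_17 = 289

Step 1 — compute v_17(x) by factoring powers of 17 out of the numerator and denominator: v_17(19/10404) = -2. Step 2 — apply |x|_p = p^{-v_p(x)} = 17^{2} = 289.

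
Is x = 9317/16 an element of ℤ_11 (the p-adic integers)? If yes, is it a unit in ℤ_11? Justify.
x ∈ ℤ_11 but not a unit; v_11(x) = 3 > 0

ℤ_11 = {x ∈ ℚ_11 : v_11(x) ≥ 0} and ℤ_11^× = {x ∈ ℤ_11 : v_11(x) = 0}. Here v_11(9317/16) = v_11(num) − v_11(den) = 3; compare against these criteria.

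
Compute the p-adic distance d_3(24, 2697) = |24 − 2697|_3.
d_3(24, 2697) = 1/243

Step 1 — x − y = 24 − 2697 = -2673. Step 2 — v_3(-2673) = 5 (factor: -2673 = −(3^5 · 11); the sign does not affect v_p). Step 3 — |x − y|_3 = 3^{-5} = 1/243.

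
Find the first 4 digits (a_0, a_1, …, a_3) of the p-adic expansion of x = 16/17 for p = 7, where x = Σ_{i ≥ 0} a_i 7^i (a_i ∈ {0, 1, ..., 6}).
(a_0, …, a_3) = (3, 3, 2, 5)

v_7(16/17) = 0 (numerator and denominator both coprime to 7), so x ∈ ℤ_7^×. Compute digits iteratively via a_i = x_i mod 7, x_{i+1} = (x_i − a_i)/7, with x_0 = x:
  x_0 = 16/17;  a_0 = 3;  x_1 = (x_0 − 3)/7 = -5/17
  x_1 = -5/17;  a_1 = 3;  x_2 = (x_1 − 3)/7 = -8/17
  x_2 = -8/17;  a_2 = 2;  x_3 = (x_2 − 2)/7 = -6/17
  x_3 = -6/17;  a_3 = 5;  x_4 = (x_3 − 5)/7 = -13/17
Digits: (3, 3, 2, 5).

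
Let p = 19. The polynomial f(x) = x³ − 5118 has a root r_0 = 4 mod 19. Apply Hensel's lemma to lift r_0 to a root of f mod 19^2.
r_1 = 4 (mod 361)

Hensel: r_{i+1} = r_i − f(r_i)/f′(r_i) mod 19^{i+2}, where f′(x) = 3x². Iterate:
  r_0 = 4 (mod 19)
  r_1 = 4 (mod 361)
Final: r = 4 with f(r) ≡ 0 mod 19^2.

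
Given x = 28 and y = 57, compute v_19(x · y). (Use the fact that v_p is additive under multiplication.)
v_19(1596) = 1

v_p(x) = 0 (factor: 28 = 19^0 · 28); v_p(y) = 1 (factor: 57 = 19^1 · 3). Additivity: v_p(xy) = v_p(x) + v_p(y) = 0 + 1 = 1. (Direct check: xy = 1596 = 19^1 · (84).)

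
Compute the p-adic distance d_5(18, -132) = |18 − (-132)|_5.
d_5(18, -132) = 1/25

Step 1 — x − y = 18 − (-132) = 150. Step 2 — v_5(150) = 2 (factor: 150 = (5^2 · 6); the sign does not affect v_p). Step 3 — |x − y|_5 = 5^{-2} = 1/25.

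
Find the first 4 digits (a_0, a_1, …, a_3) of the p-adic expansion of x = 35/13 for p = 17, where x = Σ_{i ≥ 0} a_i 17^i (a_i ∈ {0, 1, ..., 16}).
(a_0, …, a_3) = (4, 13, 11, 15)

v_17(35/13) = 0 (numerator and denominator both coprime to 17), so x ∈ ℤ_17^×. Compute digits iteratively via a_i = x_i mod 17, x_{i+1} = (x_i − a_i)/17, with x_0 = x:
  x_0 = 35/13;  a_0 = 4;  x_1 = (x_0 − 4)/17 = -1/13
  x_1 = -1/13;  a_1 = 13;  x_2 = (x_1 − 13)/17 = -10/13
  x_2 = -10/13;  a_2 = 11;  x_3 = (x_2 − 11)/17 = -9/13
  x_3 = -9/13;  a_3 = 15;  x_4 = (x_3 − 15)/17 = -12/13
Digits: (4, 13, 11, 15).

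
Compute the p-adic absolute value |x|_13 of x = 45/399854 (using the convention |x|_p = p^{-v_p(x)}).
|45/399854|_13 = 28561

Step 1 — compute v_13(x) by factoring powers of 13 out of the numerator and denominator: v_13(45/399854) = -4. Step 2 — apply |x|_p = p^{-v_p(x)} = 13^{4} = 28561.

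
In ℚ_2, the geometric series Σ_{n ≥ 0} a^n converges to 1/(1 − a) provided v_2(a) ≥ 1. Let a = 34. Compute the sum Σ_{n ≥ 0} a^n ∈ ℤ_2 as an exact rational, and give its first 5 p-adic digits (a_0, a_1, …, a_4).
Σ a^n = 1/(1 − a) = -1/33;  first 5 digits = (1, 1, 1, 1, 1)

v_2(a) = 1 ≥ 1, so the series converges in ℤ_2 to 1/(1 − a) = 1/(1 − 34) = -1/33. Expand this rational in ℤ_2: compute digits iteratively via d_i = x_i mod 2, x_{i+1} = (x_i − d_i)/2. The first 5 digits are (1, 1, 1, 1, 1).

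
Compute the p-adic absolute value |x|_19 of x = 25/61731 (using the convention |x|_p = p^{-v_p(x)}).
|25/61731|_19 = 6859

Step 1 — compute v_19(x) by factoring powers of 19 out of the numerator and denominator: v_19(25/61731) = -3. Step 2 — apply |x|_p = p^{-v_p(x)} = 19^{3} = 6859.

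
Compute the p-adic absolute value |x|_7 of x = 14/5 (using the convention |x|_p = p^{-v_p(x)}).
|14/5|_7 = 1/7

Step 1 — compute v_7(x) by factoring powers of 7 out of the numerator and denominator: v_7(14/5) = 1. Step 2 — apply |x|_p = p^{-v_p(x)} = 7^{-1} = 1/7.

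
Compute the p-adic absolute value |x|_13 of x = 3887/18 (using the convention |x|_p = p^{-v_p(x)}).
|3887/18|_13 = 1/169

Step 1 — compute v_13(x) by factoring powers of 13 out of the numerator and denominator: v_13(3887/18) = 2. Step 2 — apply |x|_p = p^{-v_p(x)} = 13^{-2} = 1/169.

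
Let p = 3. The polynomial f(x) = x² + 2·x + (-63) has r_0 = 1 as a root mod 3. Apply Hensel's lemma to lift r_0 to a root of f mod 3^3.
r_2 = 7 (mod 27)

Hensel: r_{i+1} = r_i − f(r_i)·(f′(r_i))^{-1} mod 3^{i+2}, f′(x) = 2x + 2. Iterate:
  r_0 = 1 (mod 3)
  r_1 = 7 (mod 9)
  r_2 = 7 (mod 27)
Final: r = 7 satisfies f(r) ≡ 0 mod 3^3.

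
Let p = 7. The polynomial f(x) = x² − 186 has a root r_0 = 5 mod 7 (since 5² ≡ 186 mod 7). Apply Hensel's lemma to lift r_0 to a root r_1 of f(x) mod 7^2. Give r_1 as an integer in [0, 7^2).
r_1 = 26 (mod 49)

Hensel's recurrence: r_{i+1} = r_i − f(r_i)·(f′(r_i))^{-1} mod 7^{i+2}, with f′(x) = 2x. Iterate:
  r_0 = 5 (mod 7)
  r_1 = 26 (mod 49)
Final: r_1 = 26, and one checks f(r_1) ≡ 0 mod 7^2.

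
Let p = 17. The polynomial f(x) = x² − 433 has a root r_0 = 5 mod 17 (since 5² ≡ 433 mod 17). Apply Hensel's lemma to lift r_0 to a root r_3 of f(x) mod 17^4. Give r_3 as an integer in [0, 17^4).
r_3 = 3456 (mod 83521)

Hensel's recurrence: r_{i+1} = r_i − f(r_i)·(f′(r_i))^{-1} mod 17^{i+2}, with f′(x) = 2x. Iterate:
  r_0 = 5 (mod 17)
  r_1 = 277 (mod 289)
  r_2 = 3456 (mod 4913)
  r_3 = 3456 (mod 83521)
Final: r_3 = 3456, and one checks f(r_3) ≡ 0 mod 17^4.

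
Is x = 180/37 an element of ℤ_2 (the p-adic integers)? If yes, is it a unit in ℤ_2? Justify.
x ∈ ℤ_2 but not a unit; v_2(x) = 2 > 0

ℤ_2 = {x ∈ ℚ_2 : v_2(x) ≥ 0} and ℤ_2^× = {x ∈ ℤ_2 : v_2(x) = 0}. Here v_2(180/37) = v_2(num) − v_2(den) = 2; compare against these criteria.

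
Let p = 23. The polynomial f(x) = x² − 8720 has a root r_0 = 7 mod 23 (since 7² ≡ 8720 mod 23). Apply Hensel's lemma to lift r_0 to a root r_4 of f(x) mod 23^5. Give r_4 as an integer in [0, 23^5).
r_4 = 1259004 (mod 6436343)

Hensel's recurrence: r_{i+1} = r_i − f(r_i)·(f′(r_i))^{-1} mod 23^{i+2}, with f′(x) = 2x. Iterate:
  r_0 = 7 (mod 23)
  r_1 = 513 (mod 529)
  r_2 = 5803 (mod 12167)
  r_3 = 139640 (mod 279841)
  r_4 = 1259004 (mod 6436343)
Final: r_4 = 1259004, and one checks f(r_4) ≡ 0 mod 23^5.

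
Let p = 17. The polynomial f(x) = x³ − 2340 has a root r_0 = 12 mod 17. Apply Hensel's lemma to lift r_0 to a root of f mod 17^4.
r_3 = 471 (mod 83521)

Hensel: r_{i+1} = r_i − f(r_i)/f′(r_i) mod 17^{i+2}, where f′(x) = 3x². Iterate:
  r_0 = 12 (mod 17)
  r_1 = 182 (mod 289)
  r_2 = 471 (mod 4913)
  r_3 = 471 (mod 83521)
Final: r = 471 with f(r) ≡ 0 mod 17^4.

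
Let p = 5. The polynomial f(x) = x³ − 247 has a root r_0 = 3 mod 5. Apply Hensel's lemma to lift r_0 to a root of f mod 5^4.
r_3 = 538 (mod 625)

Hensel: r_{i+1} = r_i − f(r_i)/f′(r_i) mod 5^{i+2}, where f′(x) = 3x². Iterate:
  r_0 = 3 (mod 5)
  r_1 = 13 (mod 25)
  r_2 = 38 (mod 125)
  r_3 = 538 (mod 625)
Final: r = 538 with f(r) ≡ 0 mod 5^4.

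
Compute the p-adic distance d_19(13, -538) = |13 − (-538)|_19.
d_19(13, -538) = 1/19

Step 1 — x − y = 13 − (-538) = 551. Step 2 — v_19(551) = 1 (factor: 551 = (19^1 · 29); the sign does not affect v_p). Step 3 — |x − y|_19 = 19^{-1} = 1/19.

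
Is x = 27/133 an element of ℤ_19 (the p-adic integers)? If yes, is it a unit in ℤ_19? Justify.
x ∉ ℤ_19 (v_19(x) = -1 < 0)

ℤ_19 = {x ∈ ℚ_19 : v_19(x) ≥ 0} and ℤ_19^× = {x ∈ ℤ_19 : v_19(x) = 0}. Here v_19(27/133) = v_19(num) − v_19(den) = -1; compare against these criteria.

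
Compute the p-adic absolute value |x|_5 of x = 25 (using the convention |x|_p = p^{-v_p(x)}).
|25|_5 = 1/25

Step 1 — compute v_5(x) by factoring powers of 5 out of the numerator and denominator: v_5(25) = 2. Step 2 — apply |x|_p = p^{-v_p(x)} = 5^{-2} = 1/25.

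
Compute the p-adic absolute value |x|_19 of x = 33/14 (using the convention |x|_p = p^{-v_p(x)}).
|33/14|_19 = 1

Step 1 — compute v_19(x) by factoring powers of 19 out of the numerator and denominator: v_19(33/14) = 0. Step 2 — apply |x|_p = p^{-v_p(x)} = 19^{0} = 1.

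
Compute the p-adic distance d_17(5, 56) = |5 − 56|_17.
d_17(5, 56) = 1/17

Step 1 — x − y = 5 − 56 = -51. Step 2 — v_17(-51) = 1 (factor: -51 = −(17^1 · 3); the sign does not affect v_p). Step 3 — |x − y|_17 = 17^{-1} = 1/17.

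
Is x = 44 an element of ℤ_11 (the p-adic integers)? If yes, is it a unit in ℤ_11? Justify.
x ∈ ℤ_11 but not a unit; v_11(x) = 1 > 0

ℤ_11 = {x ∈ ℚ_11 : v_11(x) ≥ 0} and ℤ_11^× = {x ∈ ℤ_11 : v_11(x) = 0}. Here v_11(44) = v_11(num) − v_11(den) = 1; compare against these criteria.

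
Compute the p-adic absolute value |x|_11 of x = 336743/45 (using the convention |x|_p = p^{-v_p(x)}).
|336743/45|_11 = 1/14641

Step 1 — compute v_11(x) by factoring powers of 11 out of the numerator and denominator: v_11(336743/45) = 4. Step 2 — apply |x|_p = p^{-v_p(x)} = 11^{-4} = 1/14641.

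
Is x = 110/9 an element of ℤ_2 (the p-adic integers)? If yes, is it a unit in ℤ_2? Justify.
x ∈ ℤ_2 but not a unit; v_2(x) = 1 > 0

ℤ_2 = {x ∈ ℚ_2 : v_2(x) ≥ 0} and ℤ_2^× = {x ∈ ℤ_2 : v_2(x) = 0}. Here v_2(110/9) = v_2(num) − v_2(den) = 1; compare against these criteria.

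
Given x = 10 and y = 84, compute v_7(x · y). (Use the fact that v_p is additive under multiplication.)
v_7(840) = 1

v_p(x) = 0 (factor: 10 = 7^0 · 10); v_p(y) = 1 (factor: 84 = 7^1 · 12). Additivity: v_p(xy) = v_p(x) + v_p(y) = 0 + 1 = 1. (Direct check: xy = 840 = 7^1 · (120).)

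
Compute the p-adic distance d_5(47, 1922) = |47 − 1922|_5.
d_5(47, 1922) = 1/625

Step 1 — x − y = 47 − 1922 = -1875. Step 2 — v_5(-1875) = 4 (factor: -1875 = −(5^4 · 3); the sign does not affect v_p). Step 3 — |x − y|_5 = 5^{-4} = 1/625.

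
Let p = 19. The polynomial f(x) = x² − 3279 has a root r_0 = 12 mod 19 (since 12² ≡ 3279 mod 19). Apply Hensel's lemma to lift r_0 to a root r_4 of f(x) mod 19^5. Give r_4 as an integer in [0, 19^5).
r_4 = 808557 (mod 2476099)

Hensel's recurrence: r_{i+1} = r_i − f(r_i)·(f′(r_i))^{-1} mod 19^{i+2}, with f′(x) = 2x. Iterate:
  r_0 = 12 (mod 19)
  r_1 = 278 (mod 361)
  r_2 = 6054 (mod 6859)
  r_3 = 26631 (mod 130321)
  r_4 = 808557 (mod 2476099)
Final: r_4 = 808557, and one checks f(r_4) ≡ 0 mod 19^5.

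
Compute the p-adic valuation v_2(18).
v_2(18) = 1

v_2(n) is the largest exponent k such that 2^k divides n. Factor out: 18 = 2^1 · 9. (Sign doesn't affect v_p.) So v_2(18) = 1.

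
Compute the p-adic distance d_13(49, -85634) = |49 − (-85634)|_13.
d_13(49, -85634) = 1/28561

Step 1 — x − y = 49 − (-85634) = 85683. Step 2 — v_13(85683) = 4 (factor: 85683 = (13^4 · 3); the sign does not affect v_p). Step 3 — |x − y|_13 = 13^{-4} = 1/28561.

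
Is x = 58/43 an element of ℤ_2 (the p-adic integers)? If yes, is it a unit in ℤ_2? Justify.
x ∈ ℤ_2 but not a unit; v_2(x) = 1 > 0

ℤ_2 = {x ∈ ℚ_2 : v_2(x) ≥ 0} and ℤ_2^× = {x ∈ ℤ_2 : v_2(x) = 0}. Here v_2(58/43) = v_2(num) − v_2(den) = 1; compare against these criteria.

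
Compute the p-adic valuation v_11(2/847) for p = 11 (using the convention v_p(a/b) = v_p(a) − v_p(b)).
v_11(2/847) = -2

Factor powers of 11 from the numerator and denominator of the reduced fraction: 2 = 11^0 · 2 and 847 = 11^2 · 7. Apply v_p(a/b) = v_p(a) − v_p(b): v_11(2/847) = 0 − 2 = -2.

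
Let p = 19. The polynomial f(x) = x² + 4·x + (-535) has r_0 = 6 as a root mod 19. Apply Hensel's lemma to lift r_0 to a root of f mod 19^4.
r_3 = 128123 (mod 130321)

Hensel: r_{i+1} = r_i − f(r_i)·(f′(r_i))^{-1} mod 19^{i+2}, f′(x) = 2x + 4. Iterate:
  r_0 = 6 (mod 19)
  r_1 = 329 (mod 361)
  r_2 = 4661 (mod 6859)
  r_3 = 128123 (mod 130321)
Final: r = 128123 satisfies f(r) ≡ 0 mod 19^4.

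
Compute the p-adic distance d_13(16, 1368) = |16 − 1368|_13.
d_13(16, 1368) = 1/169

Step 1 — x − y = 16 − 1368 = -1352. Step 2 — v_13(-1352) = 2 (factor: -1352 = −(13^2 · 8); the sign does not affect v_p). Step 3 — |x − y|_13 = 13^{-2} = 1/169.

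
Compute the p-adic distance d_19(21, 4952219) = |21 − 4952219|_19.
d_19(21, 4952219) = 1/2476099

Step 1 — x − y = 21 − 4952219 = -4952198. Step 2 — v_19(-4952198) = 5 (factor: -4952198 = −(19^5 · 2); the sign does not affect v_p). Step 3 — |x − y|_19 = 19^{-5} = 1/2476099.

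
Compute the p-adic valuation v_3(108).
v_3(108) = 3

v_3(n) is the largest exponent k such that 3^k divides n. Factor out: 108 = 3^3 · 4. (Sign doesn't affect v_p.) So v_3(108) = 3.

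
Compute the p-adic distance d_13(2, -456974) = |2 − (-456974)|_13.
d_13(2, -456974) = 1/28561

Step 1 — x − y = 2 − (-456974) = 456976. Step 2 — v_13(456976) = 4 (factor: 456976 = (13^4 · 16); the sign does not affect v_p). Step 3 — |x − y|_13 = 13^{-4} = 1/28561.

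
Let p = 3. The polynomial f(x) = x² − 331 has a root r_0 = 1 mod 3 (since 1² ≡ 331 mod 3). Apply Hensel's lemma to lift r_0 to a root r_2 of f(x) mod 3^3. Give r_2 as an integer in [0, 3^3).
r_2 = 13 (mod 27)

Hensel's recurrence: r_{i+1} = r_i − f(r_i)·(f′(r_i))^{-1} mod 3^{i+2}, with f′(x) = 2x. Iterate:
  r_0 = 1 (mod 3)
  r_1 = 4 (mod 9)
  r_2 = 13 (mod 27)
Final: r_2 = 13, and one checks f(r_2) ≡ 0 mod 3^3.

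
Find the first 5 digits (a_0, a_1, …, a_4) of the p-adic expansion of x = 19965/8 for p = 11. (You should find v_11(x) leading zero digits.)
(a_0, …, a_4) = (0, 0, 0, 6, 1)

v_11(19965/8) = 3, so a_0 = ... = a_2 = 0. Factor out: x = 11^3 · u with u = 15/8 a unit in ℤ_11. Expand u iteratively via a_{v+i} = u_i mod 11, u_{i+1} = (u_i − a_{v+i})/11:
  u_0 = 15/8;  a_3 = 6;  u_1 = (u_0 − 6)/11 = -3/8
  u_1 = -3/8;  a_4 = 1;  u_2 = (u_1 − 1)/11 = -1/8
Digits: (0, 0, 0, 6, 1).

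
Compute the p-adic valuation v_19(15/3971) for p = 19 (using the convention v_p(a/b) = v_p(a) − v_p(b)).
v_19(15/3971) = -2

Factor powers of 19 from the numerator and denominator of the reduced fraction: 15 = 19^0 · 15 and 3971 = 19^2 · 11. Apply v_p(a/b) = v_p(a) − v_p(b): v_19(15/3971) = 0 − 2 = -2.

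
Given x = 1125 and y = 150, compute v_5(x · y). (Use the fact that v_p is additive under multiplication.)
v_5(168750) = 5

v_p(x) = 3 (factor: 1125 = 5^3 · 9); v_p(y) = 2 (factor: 150 = 5^2 · 6). Additivity: v_p(xy) = v_p(x) + v_p(y) = 3 + 2 = 5. (Direct check: xy = 168750 = 5^5 · (54).)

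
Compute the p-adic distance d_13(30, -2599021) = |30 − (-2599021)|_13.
d_13(30, -2599021) = 1/371293

Step 1 — x − y = 30 − (-2599021) = 2599051. Step 2 — v_13(2599051) = 5 (factor: 2599051 = (13^5 · 7); the sign does not affect v_p). Step 3 — |x − y|_13 = 13^{-5} = 1/371293.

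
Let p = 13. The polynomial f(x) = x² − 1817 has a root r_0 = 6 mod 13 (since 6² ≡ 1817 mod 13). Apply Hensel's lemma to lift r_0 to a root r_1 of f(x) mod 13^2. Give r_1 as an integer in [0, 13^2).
r_1 = 84 (mod 169)

Hensel's recurrence: r_{i+1} = r_i − f(r_i)·(f′(r_i))^{-1} mod 13^{i+2}, with f′(x) = 2x. Iterate:
  r_0 = 6 (mod 13)
  r_1 = 84 (mod 169)
Final: r_1 = 84, and one checks f(r_1) ≡ 0 mod 13^2.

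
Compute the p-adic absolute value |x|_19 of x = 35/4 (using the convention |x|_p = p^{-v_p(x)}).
|35/4|_19 = 1

Step 1 — compute v_19(x) by factoring powers of 19 out of the numerator and denominator: v_19(35/4) = 0. Step 2 — apply |x|_p = p^{-v_p(x)} = 19^{0} = 1.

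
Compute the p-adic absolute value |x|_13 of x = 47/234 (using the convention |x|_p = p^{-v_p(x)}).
|47/234|_13 = 13

Step 1 — compute v_13(x) by factoring powers of 13 out of the numerator and denominator: v_13(47/234) = -1. Step 2 — apply |x|_p = p^{-v_p(x)} = 13^{1} = 13.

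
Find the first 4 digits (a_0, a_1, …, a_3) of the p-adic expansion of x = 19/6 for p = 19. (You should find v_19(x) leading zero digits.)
(a_0, …, a_3) = (0, 16, 15, 15)

v_19(19/6) = 1, so a_0 = ... = a_0 = 0. Factor out: x = 19^1 · u with u = 1/6 a unit in ℤ_19. Expand u iteratively via a_{v+i} = u_i mod 19, u_{i+1} = (u_i − a_{v+i})/19:
  u_0 = 1/6;  a_1 = 16;  u_1 = (u_0 − 16)/19 = -5/6
  u_1 = -5/6;  a_2 = 15;  u_2 = (u_1 − 15)/19 = -5/6
  u_2 = -5/6;  a_3 = 15;  u_3 = (u_2 − 15)/19 = -5/6
Digits: (0, 16, 15, 15).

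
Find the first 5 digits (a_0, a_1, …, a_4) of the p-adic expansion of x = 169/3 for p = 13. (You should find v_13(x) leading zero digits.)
(a_0, …, a_4) = (0, 0, 9, 8, 8)

v_13(169/3) = 2, so a_0 = ... = a_1 = 0. Factor out: x = 13^2 · u with u = 1/3 a unit in ℤ_13. Expand u iteratively via a_{v+i} = u_i mod 13, u_{i+1} = (u_i − a_{v+i})/13:
  u_0 = 1/3;  a_2 = 9;  u_1 = (u_0 − 9)/13 = -2/3
  u_1 = -2/3;  a_3 = 8;  u_2 = (u_1 − 8)/13 = -2/3
  u_2 = -2/3;  a_4 = 8;  u_3 = (u_2 − 8)/13 = -2/3
Digits: (0, 0, 9, 8, 8).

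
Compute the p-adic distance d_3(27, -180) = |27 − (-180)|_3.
d_3(27, -180) = 1/9

Step 1 — x − y = 27 − (-180) = 207. Step 2 — v_3(207) = 2 (factor: 207 = (3^2 · 23); the sign does not affect v_p). Step 3 — |x − y|_3 = 3^{-2} = 1/9.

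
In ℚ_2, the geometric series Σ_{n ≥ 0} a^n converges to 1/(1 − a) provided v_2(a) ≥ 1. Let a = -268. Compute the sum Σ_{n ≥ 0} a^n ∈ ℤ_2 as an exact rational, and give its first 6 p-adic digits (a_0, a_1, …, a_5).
Σ a^n = 1/(1 − a) = 1/269;  first 6 digits = (1, 0, 1, 0, 0, 0)

v_2(a) = 2 ≥ 1, so the series converges in ℤ_2 to 1/(1 − a) = 1/(1 − (-268)) = 1/269. Expand this rational in ℤ_2: compute digits iteratively via d_i = x_i mod 2, x_{i+1} = (x_i − d_i)/2. The first 6 digits are (1, 0, 1, 0, 0, 0).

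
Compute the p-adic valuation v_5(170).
v_5(170) = 1

v_5(n) is the largest exponent k such that 5^k divides n. Factor out: 170 = 5^1 · 34. (Sign doesn't affect v_p.) So v_5(170) = 1.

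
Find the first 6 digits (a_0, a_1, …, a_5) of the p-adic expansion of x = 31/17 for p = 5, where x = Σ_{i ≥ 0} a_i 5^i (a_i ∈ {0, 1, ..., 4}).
(a_0, …, a_5) = (3, 3, 2, 3, 4, 2)

v_5(31/17) = 0 (numerator and denominator both coprime to 5), so x ∈ ℤ_5^×. Compute digits iteratively via a_i = x_i mod 5, x_{i+1} = (x_i − a_i)/5, with x_0 = x:
  x_0 = 31/17;  a_0 = 3;  x_1 = (x_0 − 3)/5 = -4/17
  x_1 = -4/17;  a_1 = 3;  x_2 = (x_1 − 3)/5 = -11/17
  x_2 = -11/17;  a_2 = 2;  x_3 = (x_2 − 2)/5 = -9/17
  x_3 = -9/17;  a_3 = 3;  x_4 = (x_3 − 3)/5 = -12/17
  x_4 = -12/17;  a_4 = 4;  x_5 = (x_4 − 4)/5 = -16/17
  x_5 = -16/17;  a_5 = 2;  x_6 = (x_5 − 2)/5 = -10/17
Digits: (3, 3, 2, 3, 4, 2).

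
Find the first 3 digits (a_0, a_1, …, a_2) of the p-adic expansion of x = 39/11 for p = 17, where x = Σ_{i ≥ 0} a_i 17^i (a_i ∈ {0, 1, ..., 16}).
(a_0, …, a_2) = (2, 14, 10)

v_17(39/11) = 0 (numerator and denominator both coprime to 17), so x ∈ ℤ_17^×. Compute digits iteratively via a_i = x_i mod 17, x_{i+1} = (x_i − a_i)/17, with x_0 = x:
  x_0 = 39/11;  a_0 = 2;  x_1 = (x_0 − 2)/17 = 1/11
  x_1 = 1/11;  a_1 = 14;  x_2 = (x_1 − 14)/17 = -9/11
  x_2 = -9/11;  a_2 = 10;  x_3 = (x_2 − 10)/17 = -7/11
Digits: (2, 14, 10).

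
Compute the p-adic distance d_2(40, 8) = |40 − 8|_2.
d_2(40, 8) = 1/32

Step 1 — x − y = 40 − 8 = 32. Step 2 — v_2(32) = 5 (factor: 32 = (2^5 · 1); the sign does not affect v_p). Step 3 — |x − y|_2 = 2^{-5} = 1/32.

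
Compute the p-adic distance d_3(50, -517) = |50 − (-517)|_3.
d_3(50, -517) = 1/81

Step 1 — x − y = 50 − (-517) = 567. Step 2 — v_3(567) = 4 (factor: 567 = (3^4 · 7); the sign does not affect v_p). Step 3 — |x − y|_3 = 3^{-4} = 1/81.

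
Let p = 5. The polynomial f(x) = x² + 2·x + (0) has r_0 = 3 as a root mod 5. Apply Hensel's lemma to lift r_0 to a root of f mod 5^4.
r_3 = 623 (mod 625)

Hensel: r_{i+1} = r_i − f(r_i)·(f′(r_i))^{-1} mod 5^{i+2}, f′(x) = 2x + 2. Iterate:
  r_0 = 3 (mod 5)
  r_1 = 23 (mod 25)
  r_2 = 123 (mod 125)
  r_3 = 623 (mod 625)
Final: r = 623 satisfies f(r) ≡ 0 mod 5^4.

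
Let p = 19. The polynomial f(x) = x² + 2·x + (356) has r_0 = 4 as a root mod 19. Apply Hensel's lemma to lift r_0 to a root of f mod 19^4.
r_3 = 3937 (mod 130321)

Hensel: r_{i+1} = r_i − f(r_i)·(f′(r_i))^{-1} mod 19^{i+2}, f′(x) = 2x + 2. Iterate:
  r_0 = 4 (mod 19)
  r_1 = 327 (mod 361)
  r_2 = 3937 (mod 6859)
  r_3 = 3937 (mod 130321)
Final: r = 3937 satisfies f(r) ≡ 0 mod 19^4.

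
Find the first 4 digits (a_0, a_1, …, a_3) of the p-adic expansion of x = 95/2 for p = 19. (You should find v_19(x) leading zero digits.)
(a_0, …, a_3) = (0, 12, 9, 9)

v_19(95/2) = 1, so a_0 = ... = a_0 = 0. Factor out: x = 19^1 · u with u = 5/2 a unit in ℤ_19. Expand u iteratively via a_{v+i} = u_i mod 19, u_{i+1} = (u_i − a_{v+i})/19:
  u_0 = 5/2;  a_1 = 12;  u_1 = (u_0 − 12)/19 = -1/2
  u_1 = -1/2;  a_2 = 9;  u_2 = (u_1 − 9)/19 = -1/2
  u_2 = -1/2;  a_3 = 9;  u_3 = (u_2 − 9)/19 = -1/2
Digits: (0, 12, 9, 9).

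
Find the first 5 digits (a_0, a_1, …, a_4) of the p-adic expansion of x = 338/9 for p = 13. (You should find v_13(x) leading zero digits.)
(a_0, …, a_4) = (0, 0, 6, 1, 10)

v_13(338/9) = 2, so a_0 = ... = a_1 = 0. Factor out: x = 13^2 · u with u = 2/9 a unit in ℤ_13. Expand u iteratively via a_{v+i} = u_i mod 13, u_{i+1} = (u_i − a_{v+i})/13:
  u_0 = 2/9;  a_2 = 6;  u_1 = (u_0 − 6)/13 = -4/9
  u_1 = -4/9;  a_3 = 1;  u_2 = (u_1 − 1)/13 = -1/9
  u_2 = -1/9;  a_4 = 10;  u_3 = (u_2 − 10)/13 = -7/9
Digits: (0, 0, 6, 1, 10).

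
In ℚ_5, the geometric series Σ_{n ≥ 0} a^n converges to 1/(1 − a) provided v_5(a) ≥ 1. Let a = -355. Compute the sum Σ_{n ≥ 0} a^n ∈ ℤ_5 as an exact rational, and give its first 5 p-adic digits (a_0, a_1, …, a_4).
Σ a^n = 1/(1 − a) = 1/356;  first 5 digits = (1, 4, 1, 4, 4)

v_5(a) = 1 ≥ 1, so the series converges in ℤ_5 to 1/(1 − a) = 1/(1 − (-355)) = 1/356. Expand this rational in ℤ_5: compute digits iteratively via d_i = x_i mod 5, x_{i+1} = (x_i − d_i)/5. The first 5 digits are (1, 4, 1, 4, 4).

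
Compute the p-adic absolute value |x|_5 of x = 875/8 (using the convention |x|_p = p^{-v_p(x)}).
|875/8|_5 = 1/125

Step 1 — compute v_5(x) by factoring powers of 5 out of the numerator and denominator: v_5(875/8) = 3. Step 2 — apply |x|_p = p^{-v_p(x)} = 5^{-3} = 1/125.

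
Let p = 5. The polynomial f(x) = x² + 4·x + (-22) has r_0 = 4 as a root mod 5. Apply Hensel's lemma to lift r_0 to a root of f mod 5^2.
r_1 = 24 (mod 25)

Hensel: r_{i+1} = r_i − f(r_i)·(f′(r_i))^{-1} mod 5^{i+2}, f′(x) = 2x + 4. Iterate:
  r_0 = 4 (mod 5)
  r_1 = 24 (mod 25)
Final: r = 24 satisfies f(r) ≡ 0 mod 5^2.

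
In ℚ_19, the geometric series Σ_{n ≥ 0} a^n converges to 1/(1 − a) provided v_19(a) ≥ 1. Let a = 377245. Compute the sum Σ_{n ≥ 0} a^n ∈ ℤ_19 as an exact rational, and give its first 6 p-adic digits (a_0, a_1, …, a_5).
Σ a^n = 1/(1 − a) = -1/377244;  first 6 digits = (1, 0, 0, 17, 2, 0)

v_19(a) = 3 ≥ 1, so the series converges in ℤ_19 to 1/(1 − a) = 1/(1 − 377245) = -1/377244. Expand this rational in ℤ_19: compute digits iteratively via d_i = x_i mod 19, x_{i+1} = (x_i − d_i)/19. The first 6 digits are (1, 0, 0, 17, 2, 0).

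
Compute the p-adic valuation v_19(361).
v_19(361) = 2

v_19(n) is the largest exponent k such that 19^k divides n. Factor out: 361 = 19^2 · 1. (Sign doesn't affect v_p.) So v_19(361) = 2.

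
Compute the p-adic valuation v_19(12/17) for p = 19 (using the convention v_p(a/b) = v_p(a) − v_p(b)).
v_19(12/17) = 0

Factor powers of 19 from the numerator and denominator of the reduced fraction: 12 = 19^0 · 12 and 17 = 19^0 · 17. Apply v_p(a/b) = v_p(a) − v_p(b): v_19(12/17) = 0 − 0 = 0.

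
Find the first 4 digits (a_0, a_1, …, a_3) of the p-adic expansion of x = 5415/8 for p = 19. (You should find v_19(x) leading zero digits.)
(a_0, …, a_3) = (0, 0, 9, 2)

v_19(5415/8) = 2, so a_0 = ... = a_1 = 0. Factor out: x = 19^2 · u with u = 15/8 a unit in ℤ_19. Expand u iteratively via a_{v+i} = u_i mod 19, u_{i+1} = (u_i − a_{v+i})/19:
  u_0 = 15/8;  a_2 = 9;  u_1 = (u_0 − 9)/19 = -3/8
  u_1 = -3/8;  a_3 = 2;  u_2 = (u_1 − 2)/19 = -1/8
Digits: (0, 0, 9, 2).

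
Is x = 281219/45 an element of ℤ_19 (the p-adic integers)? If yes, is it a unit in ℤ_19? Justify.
x ∈ ℤ_19 but not a unit; v_19(x) = 3 > 0

ℤ_19 = {x ∈ ℚ_19 : v_19(x) ≥ 0} and ℤ_19^× = {x ∈ ℤ_19 : v_19(x) = 0}. Here v_19(281219/45) = v_19(num) − v_19(den) = 3; compare against these criteria.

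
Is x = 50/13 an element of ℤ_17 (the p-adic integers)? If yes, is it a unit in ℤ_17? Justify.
x ∈ ℤ_17^× (unit); v_17(x) = 0

ℤ_17 = {x ∈ ℚ_17 : v_17(x) ≥ 0} and ℤ_17^× = {x ∈ ℤ_17 : v_17(x) = 0}. Here v_17(50/13) = v_17(num) − v_17(den) = 0; compare against these criteria.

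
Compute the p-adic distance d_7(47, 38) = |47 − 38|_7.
d_7(47, 38) = 1

Step 1 — x − y = 47 − 38 = 9. Step 2 — v_7(9) = 0 (factor: 9 = (7^0 · 9); the sign does not affect v_p). Step 3 — |x − y|_7 = 7^{0} = 1.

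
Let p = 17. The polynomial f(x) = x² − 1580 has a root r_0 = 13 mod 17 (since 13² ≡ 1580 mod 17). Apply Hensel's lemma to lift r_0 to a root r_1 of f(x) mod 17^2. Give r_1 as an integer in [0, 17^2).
r_1 = 234 (mod 289)

Hensel's recurrence: r_{i+1} = r_i − f(r_i)·(f′(r_i))^{-1} mod 17^{i+2}, with f′(x) = 2x. Iterate:
  r_0 = 13 (mod 17)
  r_1 = 234 (mod 289)
Final: r_1 = 234, and one checks f(r_1) ≡ 0 mod 17^2.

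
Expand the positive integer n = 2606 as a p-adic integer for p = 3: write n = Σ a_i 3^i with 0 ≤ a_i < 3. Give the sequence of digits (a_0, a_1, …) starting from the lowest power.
(a_0, a_1, …) = (2, 1, 1, 0, 2, 1, 0, 1)

Repeated division by 3 gives the digits low-to-high: 2606 = 2 + 1·3^1 + 1·3^2 + 2·3^4 + 1·3^5 + 1·3^7. Digit sequence: (2, 1, 1, 0, 2, 1, 0, 1).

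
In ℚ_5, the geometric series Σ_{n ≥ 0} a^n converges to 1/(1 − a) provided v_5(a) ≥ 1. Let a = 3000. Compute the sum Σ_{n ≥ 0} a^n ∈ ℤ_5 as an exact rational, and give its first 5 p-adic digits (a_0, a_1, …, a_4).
Σ a^n = 1/(1 − a) = -1/2999;  first 5 digits = (1, 0, 0, 4, 4)

v_5(a) = 3 ≥ 1, so the series converges in ℤ_5 to 1/(1 − a) = 1/(1 − 3000) = -1/2999. Expand this rational in ℤ_5: compute digits iteratively via d_i = x_i mod 5, x_{i+1} = (x_i − d_i)/5. The first 5 digits are (1, 0, 0, 4, 4).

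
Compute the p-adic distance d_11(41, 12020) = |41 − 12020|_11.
d_11(41, 12020) = 1/1331

Step 1 — x − y = 41 − 12020 = -11979. Step 2 — v_11(-11979) = 3 (factor: -11979 = −(11^3 · 9); the sign does not affect v_p). Step 3 — |x − y|_11 = 11^{-3} = 1/1331.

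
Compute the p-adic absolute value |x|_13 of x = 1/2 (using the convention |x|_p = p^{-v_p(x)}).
|1/2|_13 = 1

Step 1 — compute v_13(x) by factoring powers of 13 out of the numerator and denominator: v_13(1/2) = 0. Step 2 — apply |x|_p = p^{-v_p(x)} = 13^{0} = 1.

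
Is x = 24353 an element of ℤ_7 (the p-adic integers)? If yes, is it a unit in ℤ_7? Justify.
x ∈ ℤ_7 but not a unit; v_7(x) = 3 > 0

ℤ_7 = {x ∈ ℚ_7 : v_7(x) ≥ 0} and ℤ_7^× = {x ∈ ℤ_7 : v_7(x) = 0}. Here v_7(24353) = v_7(num) − v_7(den) = 3; compare against these criteria.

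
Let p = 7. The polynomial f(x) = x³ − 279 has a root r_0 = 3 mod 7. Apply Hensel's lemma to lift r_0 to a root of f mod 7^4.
r_3 = 2054 (mod 2401)

Hensel: r_{i+1} = r_i − f(r_i)/f′(r_i) mod 7^{i+2}, where f′(x) = 3x². Iterate:
  r_0 = 3 (mod 7)
  r_1 = 45 (mod 49)
  r_2 = 339 (mod 343)
  r_3 = 2054 (mod 2401)
Final: r = 2054 with f(r) ≡ 0 mod 7^4.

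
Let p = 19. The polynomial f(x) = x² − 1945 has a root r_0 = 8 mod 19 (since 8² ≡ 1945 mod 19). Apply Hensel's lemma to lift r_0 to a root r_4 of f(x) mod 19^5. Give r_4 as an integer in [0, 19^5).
r_4 = 1594279 (mod 2476099)

Hensel's recurrence: r_{i+1} = r_i − f(r_i)·(f′(r_i))^{-1} mod 19^{i+2}, with f′(x) = 2x. Iterate:
  r_0 = 8 (mod 19)
  r_1 = 103 (mod 361)
  r_2 = 2991 (mod 6859)
  r_3 = 30427 (mod 130321)
  r_4 = 1594279 (mod 2476099)
Final: r_4 = 1594279, and one checks f(r_4) ≡ 0 mod 19^5.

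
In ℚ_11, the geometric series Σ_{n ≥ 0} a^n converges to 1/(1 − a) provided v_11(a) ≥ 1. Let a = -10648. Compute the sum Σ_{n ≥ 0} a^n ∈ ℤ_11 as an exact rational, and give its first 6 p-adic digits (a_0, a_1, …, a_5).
Σ a^n = 1/(1 − a) = 1/10649;  first 6 digits = (1, 0, 0, 3, 10, 10)

v_11(a) = 3 ≥ 1, so the series converges in ℤ_11 to 1/(1 − a) = 1/(1 − (-10648)) = 1/10649. Expand this rational in ℤ_11: compute digits iteratively via d_i = x_i mod 11, x_{i+1} = (x_i − d_i)/11. The first 6 digits are (1, 0, 0, 3, 10, 10).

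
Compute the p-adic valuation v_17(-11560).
v_17(-11560) = 2

v_17(n) is the largest exponent k such that 17^k divides n. Factor out: -11560 = -17^2 · 40. (Sign doesn't affect v_p.) So v_17(-11560) = 2.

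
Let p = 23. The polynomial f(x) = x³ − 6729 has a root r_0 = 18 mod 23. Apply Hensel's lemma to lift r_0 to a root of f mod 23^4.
r_3 = 149081 (mod 279841)

Hensel: r_{i+1} = r_i − f(r_i)/f′(r_i) mod 23^{i+2}, where f′(x) = 3x². Iterate:
  r_0 = 18 (mod 23)
  r_1 = 432 (mod 529)
  r_2 = 3077 (mod 12167)
  r_3 = 149081 (mod 279841)
Final: r = 149081 with f(r) ≡ 0 mod 23^4.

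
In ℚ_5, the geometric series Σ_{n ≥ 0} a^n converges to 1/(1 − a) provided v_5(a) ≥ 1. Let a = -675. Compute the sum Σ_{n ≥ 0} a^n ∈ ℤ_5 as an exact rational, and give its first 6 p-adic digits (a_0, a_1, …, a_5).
Σ a^n = 1/(1 − a) = 1/676;  first 6 digits = (1, 0, 3, 4, 2, 0)

v_5(a) = 2 ≥ 1, so the series converges in ℤ_5 to 1/(1 − a) = 1/(1 − (-675)) = 1/676. Expand this rational in ℤ_5: compute digits iteratively via d_i = x_i mod 5, x_{i+1} = (x_i − d_i)/5. The first 6 digits are (1, 0, 3, 4, 2, 0).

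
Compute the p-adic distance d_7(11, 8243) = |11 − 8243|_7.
d_7(11, 8243) = 1/343

Step 1 — x − y = 11 − 8243 = -8232. Step 2 — v_7(-8232) = 3 (factor: -8232 = −(7^3 · 24); the sign does not affect v_p). Step 3 — |x − y|_7 = 7^{-3} = 1/343.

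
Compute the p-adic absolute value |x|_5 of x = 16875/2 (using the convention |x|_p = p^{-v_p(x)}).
|16875/2|_5 = 1/625

Step 1 — compute v_5(x) by factoring powers of 5 out of the numerator and denominator: v_5(16875/2) = 4. Step 2 — apply |x|_p = p^{-v_p(x)} = 5^{-4} = 1/625.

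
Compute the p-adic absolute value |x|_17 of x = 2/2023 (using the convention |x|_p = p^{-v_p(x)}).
|2/2023|_17 = 289

Step 1 — compute v_17(x) by factoring powers of 17 out of the numerator and denominator: v_17(2/2023) = -2. Step 2 — apply |x|_p = p^{-v_p(x)} = 17^{2} = 289.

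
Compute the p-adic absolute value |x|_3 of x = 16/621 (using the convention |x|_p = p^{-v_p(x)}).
|16/621|_3 = 27

Step 1 — compute v_3(x) by factoring powers of 3 out of the numerator and denominator: v_3(16/621) = -3. Step 2 — apply |x|_p = p^{-v_p(x)} = 3^{3} = 27.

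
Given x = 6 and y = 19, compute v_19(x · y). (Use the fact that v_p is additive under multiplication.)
v_19(114) = 1

v_p(x) = 0 (factor: 6 = 19^0 · 6); v_p(y) = 1 (factor: 19 = 19^1 · 1). Additivity: v_p(xy) = v_p(x) + v_p(y) = 0 + 1 = 1. (Direct check: xy = 114 = 19^1 · (6).)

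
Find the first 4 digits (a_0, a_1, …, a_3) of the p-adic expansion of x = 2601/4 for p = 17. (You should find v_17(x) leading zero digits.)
(a_0, …, a_3) = (0, 0, 15, 12)

v_17(2601/4) = 2, so a_0 = ... = a_1 = 0. Factor out: x = 17^2 · u with u = 9/4 a unit in ℤ_17. Expand u iteratively via a_{v+i} = u_i mod 17, u_{i+1} = (u_i − a_{v+i})/17:
  u_0 = 9/4;  a_2 = 15;  u_1 = (u_0 − 15)/17 = -3/4
  u_1 = -3/4;  a_3 = 12;  u_2 = (u_1 − 12)/17 = -3/4
Digits: (0, 0, 15, 12).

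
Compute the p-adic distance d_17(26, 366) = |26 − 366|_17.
d_17(26, 366) = 1/17

Step 1 — x − y = 26 − 366 = -340. Step 2 — v_17(-340) = 1 (factor: -340 = −(17^1 · 20); the sign does not affect v_p). Step 3 — |x − y|_17 = 17^{-1} = 1/17.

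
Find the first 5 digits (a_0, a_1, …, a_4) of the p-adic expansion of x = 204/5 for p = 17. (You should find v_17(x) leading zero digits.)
(a_0, …, a_4) = (0, 16, 6, 3, 10)

v_17(204/5) = 1, so a_0 = ... = a_0 = 0. Factor out: x = 17^1 · u with u = 12/5 a unit in ℤ_17. Expand u iteratively via a_{v+i} = u_i mod 17, u_{i+1} = (u_i − a_{v+i})/17:
  u_0 = 12/5;  a_1 = 16;  u_1 = (u_0 − 16)/17 = -4/5
  u_1 = -4/5;  a_2 = 6;  u_2 = (u_1 − 6)/17 = -2/5
  u_2 = -2/5;  a_3 = 3;  u_3 = (u_2 − 3)/17 = -1/5
  u_3 = -1/5;  a_4 = 10;  u_4 = (u_3 − 10)/17 = -3/5
Digits: (0, 16, 6, 3, 10).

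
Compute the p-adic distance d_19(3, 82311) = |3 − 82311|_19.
d_19(3, 82311) = 1/6859

Step 1 — x − y = 3 − 82311 = -82308. Step 2 — v_19(-82308) = 3 (factor: -82308 = −(19^3 · 12); the sign does not affect v_p). Step 3 — |x − y|_19 = 19^{-3} = 1/6859.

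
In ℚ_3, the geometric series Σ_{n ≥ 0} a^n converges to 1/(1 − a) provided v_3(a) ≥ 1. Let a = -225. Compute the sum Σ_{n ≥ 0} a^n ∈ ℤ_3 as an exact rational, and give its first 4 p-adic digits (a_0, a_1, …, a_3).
Σ a^n = 1/(1 − a) = 1/226;  first 4 digits = (1, 0, 2, 0)

v_3(a) = 2 ≥ 1, so the series converges in ℤ_3 to 1/(1 − a) = 1/(1 − (-225)) = 1/226. Expand this rational in ℤ_3: compute digits iteratively via d_i = x_i mod 3, x_{i+1} = (x_i − d_i)/3. The first 4 digits are (1, 0, 2, 0).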